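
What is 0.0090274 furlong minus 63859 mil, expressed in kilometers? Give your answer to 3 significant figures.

0.0090274 furlong = 0.00181602 km and 63859 mil = 0.00162202 km.
0.00181602 − 0.00162202 ≈ 0.000194 km.

0.000194 kilometers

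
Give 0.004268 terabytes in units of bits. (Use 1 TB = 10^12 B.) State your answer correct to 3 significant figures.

3.41 × 10^10 bits

1 TB = 8.00000 × 10^12 bit.
Then 0.004268 × 8.00000 × 10^12 ≈ 3.41 × 10^10 bit.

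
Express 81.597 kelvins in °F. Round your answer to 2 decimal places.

-312.80 °F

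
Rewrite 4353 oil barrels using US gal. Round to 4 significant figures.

1 bbl = 42.0000 US gal.
Thus 4353 × 42.0000 ≈ 182800 US gal.

182800 US gallons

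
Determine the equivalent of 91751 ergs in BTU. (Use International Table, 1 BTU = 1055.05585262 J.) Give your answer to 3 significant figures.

1 erg = 9.47817 × 10^-11 BTU.
91751 × 9.47817 × 10^-11 ≈ 8.70 × 10^-6 BTU.

8.70 × 10^-6 British thermal units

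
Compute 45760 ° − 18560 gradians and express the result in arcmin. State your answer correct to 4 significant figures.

1.743e+6 arcmin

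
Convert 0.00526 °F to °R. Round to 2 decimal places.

°R = °F + 459.67.
Applying the formula gives 459.68 °R.

459.68 °R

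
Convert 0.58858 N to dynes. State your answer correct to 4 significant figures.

58860 dyn

1 N = 100000 dyn.
Thus 0.58858 × 100000 ≈ 58860 dyn.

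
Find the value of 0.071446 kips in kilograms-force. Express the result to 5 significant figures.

1 kip = 453.592 kgf.
So 0.071446 × 453.592 ≈ 32.407 kgf.

32.407 kgf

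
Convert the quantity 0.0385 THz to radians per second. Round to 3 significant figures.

1 terahertz = 6.28319 × 10^12 radians per second.
Thus 0.0385 × 6.28319 × 10^12 ≈ 2.42 × 10^11 rad/s.

2.42 × 10^11 rad/s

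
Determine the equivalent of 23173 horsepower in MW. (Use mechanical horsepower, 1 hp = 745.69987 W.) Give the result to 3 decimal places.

17.280 megawatts

1 hp = 0.000745700 MW.
23173 × 0.000745700 ≈ 17.280 MW.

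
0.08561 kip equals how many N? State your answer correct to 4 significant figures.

380.8 N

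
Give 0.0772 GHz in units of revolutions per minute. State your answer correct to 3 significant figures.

4.63e+9 rpm

1 gigahertz = 6.00000e+10 revolutions per minute.
Then 0.0772 × 6.00000e+10 ≈ 4.63e+9 rpm.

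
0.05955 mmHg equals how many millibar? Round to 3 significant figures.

0.0794 mbar

1 millimeter of mercury = 1.33322 millibar.
Thus 0.05955 × 1.33322 ≈ 0.0794 mbar.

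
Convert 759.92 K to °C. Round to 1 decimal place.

486.8 °C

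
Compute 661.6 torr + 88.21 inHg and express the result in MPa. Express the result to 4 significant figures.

0.3869 megapascals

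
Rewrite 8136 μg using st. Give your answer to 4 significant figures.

1 microgram = 1.57473e-10 st.
Then 8136 × 1.57473e-10 ≈ 1.281e-6 st.

1.281e-6 stone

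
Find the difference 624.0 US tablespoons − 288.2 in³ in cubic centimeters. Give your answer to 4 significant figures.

4504 cm³

624.0 US tbsp = 9226.94 cm³ and 288.2 in³ = 4722.75 cm³.
9226.94 − 4722.75 ≈ 4504 cm³.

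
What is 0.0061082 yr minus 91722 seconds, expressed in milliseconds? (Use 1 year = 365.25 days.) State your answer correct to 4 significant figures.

0.0061082 yr = 1.92760e+8 ms and 91722 s = 9.17220e+7 ms.
1.92760e+8 − 9.17220e+7 ≈ 1.010e+8 ms.

1.010e+8 ms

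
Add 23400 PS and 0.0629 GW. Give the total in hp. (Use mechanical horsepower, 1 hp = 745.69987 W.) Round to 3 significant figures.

23400 PS = 23079.9 hp and 0.0629 GW = 84350.3 hp.
23079.9 + 84350.3 ≈ 107000 hp.

107000 hp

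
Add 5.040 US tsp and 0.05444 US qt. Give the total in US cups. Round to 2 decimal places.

0.32 US cups

5.040 US tsp = 0.105000 US cup and 0.05444 US qt = 0.217760 US cup.
0.105000 + 0.217760 ≈ 0.32 US cup.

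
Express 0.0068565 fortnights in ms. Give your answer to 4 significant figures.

1 fortnight = 1.20960e+9 ms.
Thus 0.0068565 × 1.20960e+9 ≈ 8.294e+6 ms.

8.294e+6 milliseconds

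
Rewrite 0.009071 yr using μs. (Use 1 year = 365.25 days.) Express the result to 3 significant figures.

2.86e+11 microseconds

1 year = 3.15576e+13 μs.
Thus 0.009071 × 3.15576e+13 ≈ 2.86e+11 μs.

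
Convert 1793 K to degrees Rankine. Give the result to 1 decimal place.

3227.4 °R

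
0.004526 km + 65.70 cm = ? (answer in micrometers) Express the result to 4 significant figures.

0.004526 km = 4.52600e+6 μm and 65.70 cm = 657000 μm.
4.52600e+6 + 657000 ≈ 5.183e+6 μm.

5.183e+6 micrometers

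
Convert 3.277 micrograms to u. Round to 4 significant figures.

1 microgram = 6.02214e+17 u.
3.277 × 6.02214e+17 ≈ 1.973e+18 u.

1.973e+18 u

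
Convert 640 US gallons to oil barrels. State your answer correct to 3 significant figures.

15.2 bbl

1 US gal = 0.0238095 bbl.
Then 640 × 0.0238095 ≈ 15.2 bbl.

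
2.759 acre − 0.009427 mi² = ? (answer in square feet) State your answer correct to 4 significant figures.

-142600 square feet

2.759 acre = 120182 ft² and 0.009427 mi² = 262810 ft².
120182 − 262810 ≈ -142600 ft².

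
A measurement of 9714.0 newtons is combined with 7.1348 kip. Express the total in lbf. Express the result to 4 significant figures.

9319 lbf

9714.0 N = 2183.79 lbf and 7.1348 kip = 7134.80 lbf.
2183.79 + 7134.80 ≈ 9319 lbf.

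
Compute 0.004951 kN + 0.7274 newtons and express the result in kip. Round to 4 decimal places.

0.004951 kN = 0.00111303 kip and 0.7274 N = 0.000163526 kip.
0.00111303 + 0.000163526 ≈ 0.0013 kip.

0.0013 kip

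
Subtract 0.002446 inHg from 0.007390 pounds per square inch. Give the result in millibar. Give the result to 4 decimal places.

0.4267 mbar

0.007390 psi = 0.509523 mbar and 0.002446 inHg = 0.0828311 mbar.
0.509523 − 0.0828311 ≈ 0.4267 mbar.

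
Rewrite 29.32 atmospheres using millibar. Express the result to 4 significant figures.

29710 mbar

1 atm = 1013.25 mbar.
Then 29.32 × 1013.25 ≈ 29710 mbar.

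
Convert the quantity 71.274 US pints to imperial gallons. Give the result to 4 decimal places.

7.4185 imp gal

1 US pint = 0.104084 imperial gallons.
So 71.274 × 0.104084 ≈ 7.4185 imp gal.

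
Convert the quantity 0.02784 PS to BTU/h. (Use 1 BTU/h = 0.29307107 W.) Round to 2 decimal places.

69.87 BTU/h

1 PS = 2509.63 BTU/h.
Then 0.02784 × 2509.63 ≈ 69.87 BTU/h.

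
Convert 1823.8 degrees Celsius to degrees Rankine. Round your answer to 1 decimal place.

3774.5 °R

°R = (°C + 273.15) × 9/5.
Applying the formula gives 3774.5 °R.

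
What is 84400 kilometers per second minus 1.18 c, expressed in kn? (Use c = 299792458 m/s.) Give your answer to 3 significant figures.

-5.24e+8 kn

84400 km/s = 1.64060e+8 kn and 1.18 c = 6.87645e+8 kn.
1.64060e+8 − 6.87645e+8 ≈ -5.24e+8 kn.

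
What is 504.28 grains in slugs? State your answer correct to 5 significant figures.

0.0022391 slugs

1 gr = 4.44014e-6 slug.
504.28 × 4.44014e-6 ≈ 0.0022391 slug.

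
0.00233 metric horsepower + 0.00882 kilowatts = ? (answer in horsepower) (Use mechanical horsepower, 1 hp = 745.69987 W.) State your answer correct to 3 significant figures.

0.00233 PS = 0.00229813 hp and 0.00882 kW = 0.0118278 hp.
0.00229813 + 0.0118278 ≈ 0.0141 hp.

0.0141 horsepower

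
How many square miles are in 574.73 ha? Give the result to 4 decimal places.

2.2190 square miles

1 ha = 0.00386102 mi².
Thus 574.73 × 0.00386102 ≈ 2.2190 mi².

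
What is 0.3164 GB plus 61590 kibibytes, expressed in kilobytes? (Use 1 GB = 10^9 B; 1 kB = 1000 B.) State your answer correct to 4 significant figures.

379500 kB

0.3164 GB = 316400 kB and 61590 KiB = 63068.2 kB.
316400 + 63068.2 ≈ 379500 kB.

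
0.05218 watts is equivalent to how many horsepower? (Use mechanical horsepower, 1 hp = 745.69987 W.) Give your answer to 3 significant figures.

1 watt = 0.00134102 hp.
Thus 0.05218 × 0.00134102 ≈ 7.00 × 10^-5 hp.

7.00 × 10^-5 horsepower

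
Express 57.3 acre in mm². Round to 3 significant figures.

1 acre = 4.04686e+9 square millimeters.
So 57.3 × 4.04686e+9 ≈ 2.32e+11 mm².

2.32e+11 square millimeters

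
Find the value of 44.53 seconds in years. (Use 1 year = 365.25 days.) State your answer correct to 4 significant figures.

1 s = 3.16881 × 10^-8 yr.
So 44.53 × 3.16881 × 10^-8 ≈ 1.411 × 10^-6 yr.

1.411 × 10^-6 yr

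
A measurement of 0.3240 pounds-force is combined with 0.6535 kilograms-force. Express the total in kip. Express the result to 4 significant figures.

0.3240 lbf = 0.000324000 kip and 0.6535 kgf = 0.00144072 kip.
0.000324000 + 0.00144072 ≈ 0.001765 kip.

0.001765 kips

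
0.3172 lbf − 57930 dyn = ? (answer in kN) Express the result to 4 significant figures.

0.3172 lbf = 0.00141098 kN and 57930 dyn = 0.000579300 kN.
0.00141098 − 0.000579300 ≈ 0.0008317 kN.

0.0008317 kN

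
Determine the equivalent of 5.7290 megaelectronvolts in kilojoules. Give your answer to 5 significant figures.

9.1789e-16 kilojoules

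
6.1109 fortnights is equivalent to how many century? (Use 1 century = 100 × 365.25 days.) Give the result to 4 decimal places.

0.0023 century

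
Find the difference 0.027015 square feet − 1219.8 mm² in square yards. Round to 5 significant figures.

0.0015428 square yards

0.027015 ft² = 0.00300167 yd² and 1219.8 mm² = 0.00145887 yd².
0.00300167 − 0.00145887 ≈ 0.0015428 yd².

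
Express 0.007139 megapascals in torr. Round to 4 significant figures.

53.55 torr

1 megapascal = 7500.62 torr.
0.007139 × 7500.62 ≈ 53.55 torr.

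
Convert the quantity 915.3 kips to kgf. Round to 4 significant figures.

415200 kgf

1 kip = 453.592 kilograms-force.
So 915.3 × 453.592 ≈ 415200 kgf.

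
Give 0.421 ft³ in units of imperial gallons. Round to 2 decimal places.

2.62 imperial gallons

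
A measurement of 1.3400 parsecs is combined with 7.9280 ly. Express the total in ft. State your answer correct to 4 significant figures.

3.817 × 10^17 ft

1.3400 pc = 1.35656 × 10^17 ft and 7.9280 ly = 2.46078 × 10^17 ft.
1.35656 × 10^17 + 2.46078 × 10^17 ≈ 3.817 × 10^17 ft.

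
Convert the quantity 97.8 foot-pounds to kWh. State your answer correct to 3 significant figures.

3.68 × 10^-5 kilowatt-hours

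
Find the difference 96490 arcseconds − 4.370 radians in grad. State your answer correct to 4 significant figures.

-248.4 grad

96490 arcsec = 29.7809 grad and 4.370 rad = 278.203 grad.
29.7809 − 278.203 ≈ -248.4 grad.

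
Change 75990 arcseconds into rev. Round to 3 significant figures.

0.0586 rev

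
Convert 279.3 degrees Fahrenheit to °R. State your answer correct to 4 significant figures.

739.0 degrees Rankine

°R = °F + 459.67.
Applying the formula gives 739.0 °R.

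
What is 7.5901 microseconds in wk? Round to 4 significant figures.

1.255e-11 weeks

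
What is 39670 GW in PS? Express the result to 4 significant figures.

5.394 × 10^10 PS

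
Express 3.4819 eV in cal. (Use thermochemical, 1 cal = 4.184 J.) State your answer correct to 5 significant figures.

1 electronvolt = 3.82929 × 10^-20 calories.
Thus 3.4819 × 3.82929 × 10^-20 ≈ 1.3333 × 10^-19 cal.

1.3333 × 10^-19 cal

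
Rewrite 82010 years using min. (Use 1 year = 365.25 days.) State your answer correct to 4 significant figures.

4.313e+10 min

1 year = 525960 min.
82010 × 525960 ≈ 4.313e+10 min.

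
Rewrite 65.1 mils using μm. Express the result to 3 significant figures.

1650 μm

1 mil = 25.4000 micrometers.
So 65.1 × 25.4000 ≈ 1650 μm.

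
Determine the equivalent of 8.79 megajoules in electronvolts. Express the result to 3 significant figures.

5.49e+25 electronvolts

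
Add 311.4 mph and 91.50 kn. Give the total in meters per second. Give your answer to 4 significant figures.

186.3 meters per second

311.4 mph = 139.208 m/s and 91.50 kn = 47.0717 m/s.
139.208 + 47.0717 ≈ 186.3 m/s.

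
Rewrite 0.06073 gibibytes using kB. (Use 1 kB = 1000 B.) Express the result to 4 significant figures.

65210 kilobytes

1 gibibyte = 1.07374e+6 kilobytes.
Then 0.06073 × 1.07374e+6 ≈ 65210 kB.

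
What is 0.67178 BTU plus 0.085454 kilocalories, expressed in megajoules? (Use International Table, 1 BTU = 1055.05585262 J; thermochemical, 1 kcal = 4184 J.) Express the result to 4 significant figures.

0.67178 BTU = 0.000708765 MJ and 0.085454 kcal = 0.000357540 MJ.
0.000708765 + 0.000357540 ≈ 0.001066 MJ.

0.001066 MJ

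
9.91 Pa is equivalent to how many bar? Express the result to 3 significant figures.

9.91 × 10^-5 bar

1 Pa = 1.00000 × 10^-5 bar.
Thus 9.91 × 1.00000 × 10^-5 ≈ 9.91 × 10^-5 bar.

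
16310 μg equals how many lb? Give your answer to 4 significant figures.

3.596e-5 lb

1 μg = 2.20462e-9 lb.
Thus 16310 × 2.20462e-9 ≈ 3.596e-5 lb.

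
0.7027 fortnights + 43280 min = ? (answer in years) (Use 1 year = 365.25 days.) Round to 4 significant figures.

0.7027 fortnight = 0.0269344 yr and 43280 min = 0.0822876 yr.
0.0269344 + 0.0822876 ≈ 0.1092 yr.

0.1092 years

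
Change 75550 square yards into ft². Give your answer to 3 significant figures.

680000 ft²

1 square yard = 9.00000 square feet.
75550 × 9.00000 ≈ 680000 ft².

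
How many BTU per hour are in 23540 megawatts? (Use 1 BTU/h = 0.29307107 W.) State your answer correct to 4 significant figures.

1 megawatt = 3.41214 × 10^6 BTU per hour.
So 23540 × 3.41214 × 10^6 ≈ 8.032 × 10^10 BTU/h.

8.032 × 10^10 BTU/h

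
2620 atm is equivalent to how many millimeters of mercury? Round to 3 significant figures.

1.99e+6 mmHg

1 atm = 760.000 millimeters of mercury.
Thus 2620 × 760.000 ≈ 1.99e+6 mmHg.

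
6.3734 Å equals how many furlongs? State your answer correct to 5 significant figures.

3.1682 × 10^-12 furlongs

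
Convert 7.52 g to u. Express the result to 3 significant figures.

1 g = 6.02214 × 10^23 atomic mass units.
7.52 × 6.02214 × 10^23 ≈ 4.53 × 10^24 u.

4.53 × 10^24 u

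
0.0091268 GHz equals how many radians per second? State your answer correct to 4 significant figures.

1 gigahertz = 6.28319 × 10^9 radians per second.
Thus 0.0091268 × 6.28319 × 10^9 ≈ 5.735 × 10^7 rad/s.

5.735 × 10^7 radians per second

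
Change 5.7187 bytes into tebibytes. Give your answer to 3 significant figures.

1 B = 9.09495 × 10^-13 TiB.
5.7187 × 9.09495 × 10^-13 ≈ 5.20 × 10^-12 TiB.

5.20 × 10^-12 tebibytes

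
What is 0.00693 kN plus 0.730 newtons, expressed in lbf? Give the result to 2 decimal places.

0.00693 kN = 1.55793 lbf and 0.730 N = 0.164111 lbf.
1.55793 + 0.164111 ≈ 1.72 lbf.

1.72 lbf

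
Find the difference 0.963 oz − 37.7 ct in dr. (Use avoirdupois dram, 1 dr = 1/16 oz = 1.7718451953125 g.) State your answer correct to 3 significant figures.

11.2 drams

0.963 oz = 15.4080 dr and 37.7 ct = 4.25545 dr.
15.4080 − 4.25545 ≈ 11.2 dr.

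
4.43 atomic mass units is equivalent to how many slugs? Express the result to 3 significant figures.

1 u = 1.13783e-28 slugs.
Then 4.43 × 1.13783e-28 ≈ 5.04e-28 slug.

5.04e-28 slugs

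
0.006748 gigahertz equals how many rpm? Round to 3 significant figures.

1 gigahertz = 6.00000 × 10^10 rpm.
Thus 0.006748 × 6.00000 × 10^10 ≈ 4.05 × 10^8 rpm.

4.05 × 10^8 rpm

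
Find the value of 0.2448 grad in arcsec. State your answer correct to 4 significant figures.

793.2 arcseconds

1 gradian = 3240.00 arcsec.
Thus 0.2448 × 3240.00 ≈ 793.2 arcsec.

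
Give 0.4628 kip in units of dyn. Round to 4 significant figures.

2.059 × 10^8 dyn

1 kip = 4.44822 × 10^8 dyn.
0.4628 × 4.44822 × 10^8 ≈ 2.059 × 10^8 dyn.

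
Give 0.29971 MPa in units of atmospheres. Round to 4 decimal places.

2.9579 atm

1 MPa = 9.86923 atm.
So 0.29971 × 9.86923 ≈ 2.9579 atm.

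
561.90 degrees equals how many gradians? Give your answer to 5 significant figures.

1 ° = 1.11111 grad.
561.90 × 1.11111 ≈ 624.33 grad.

624.33 grad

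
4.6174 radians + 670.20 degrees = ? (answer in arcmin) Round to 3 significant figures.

4.6174 rad = 15873.5 arcmin and 670.20 ° = 40212.0 arcmin.
15873.5 + 40212.0 ≈ 56100 arcmin.

56100 arcminutes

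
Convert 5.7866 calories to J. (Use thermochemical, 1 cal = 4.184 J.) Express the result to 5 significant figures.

24.211 joules

1 cal = 4.18400 J.
Thus 5.7866 × 4.18400 ≈ 24.211 J.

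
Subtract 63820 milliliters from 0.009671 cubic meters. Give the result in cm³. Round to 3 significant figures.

-54100 cm³

0.009671 m³ = 9671.00 cm³ and 63820 mL = 63820.0 cm³.
9671.00 − 63820.0 ≈ -54100 cm³.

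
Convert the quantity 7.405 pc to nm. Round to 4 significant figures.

2.285e+26 nm

1 parsec = 3.08568e+25 nm.
7.405 × 3.08568e+25 ≈ 2.285e+26 nm.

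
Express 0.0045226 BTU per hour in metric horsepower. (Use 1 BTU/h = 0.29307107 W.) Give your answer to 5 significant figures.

1.8021 × 10^-6 PS

1 BTU/h = 0.000398466 metric horsepower.
Then 0.0045226 × 0.000398466 ≈ 1.8021 × 10^-6 PS.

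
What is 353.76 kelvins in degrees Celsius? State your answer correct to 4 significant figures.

K = °C + 273.15.
Applying the formula gives 80.61 °C.

80.61 degrees Celsius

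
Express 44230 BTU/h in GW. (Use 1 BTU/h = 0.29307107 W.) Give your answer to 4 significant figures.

1.296 × 10^-5 gigawatts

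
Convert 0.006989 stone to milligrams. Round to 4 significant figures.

44380 milligrams

1 st = 6.35029 × 10^6 mg.
So 0.006989 × 6.35029 × 10^6 ≈ 44380 mg.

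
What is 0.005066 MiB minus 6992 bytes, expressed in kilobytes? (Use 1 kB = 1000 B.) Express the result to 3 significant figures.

-1.68 kilobytes

0.005066 MiB = 5.31209 kB and 6992 B = 6.99200 kB.
5.31209 − 6.99200 ≈ -1.68 kB.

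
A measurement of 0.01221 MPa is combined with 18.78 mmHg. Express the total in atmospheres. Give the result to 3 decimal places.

0.01221 MPa = 0.120503 atm and 18.78 mmHg = 0.0247105 atm.
0.120503 + 0.0247105 ≈ 0.145 atm.

0.145 atmospheres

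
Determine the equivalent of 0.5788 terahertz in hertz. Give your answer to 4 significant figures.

5.788e+11 Hz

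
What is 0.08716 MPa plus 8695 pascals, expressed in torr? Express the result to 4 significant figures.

719.0 torr

0.08716 MPa = 653.754 torr and 8695 Pa = 65.2179 torr.
653.754 + 65.2179 ≈ 719.0 torr.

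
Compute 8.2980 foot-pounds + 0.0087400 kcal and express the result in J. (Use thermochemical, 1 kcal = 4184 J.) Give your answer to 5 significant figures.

47.819 J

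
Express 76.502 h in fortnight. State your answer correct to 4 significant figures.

0.2277 fortnight

1 h = 0.00297619 fortnights.
So 76.502 × 0.00297619 ≈ 0.2277 fortnight.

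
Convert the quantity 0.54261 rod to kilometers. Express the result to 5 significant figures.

0.0027289 km

1 rod = 0.00502920 km.
Thus 0.54261 × 0.00502920 ≈ 0.0027289 km.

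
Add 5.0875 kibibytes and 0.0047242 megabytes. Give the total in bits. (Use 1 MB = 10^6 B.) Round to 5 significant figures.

79470 bits

5.0875 KiB = 41676.8 bit and 0.0047242 MB = 37793.6 bit.
41676.8 + 37793.6 ≈ 79470 bit.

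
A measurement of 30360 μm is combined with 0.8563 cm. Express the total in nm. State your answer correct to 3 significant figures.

30360 μm = 3.03600 × 10^7 nm and 0.8563 cm = 8.56300 × 10^6 nm.
3.03600 × 10^7 + 8.56300 × 10^6 ≈ 3.89 × 10^7 nm.

3.89 × 10^7 nm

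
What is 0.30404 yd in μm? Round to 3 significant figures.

278000 micrometers

1 yd = 914400 micrometers.
So 0.30404 × 914400 ≈ 278000 μm.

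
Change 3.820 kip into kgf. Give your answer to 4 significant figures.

1733 kgf

1 kip = 453.592 kilograms-force.
So 3.820 × 453.592 ≈ 1733 kgf.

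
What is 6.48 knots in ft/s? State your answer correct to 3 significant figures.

10.9 feet per second

1 knot = 1.68781 ft/s.
So 6.48 × 1.68781 ≈ 10.9 ft/s.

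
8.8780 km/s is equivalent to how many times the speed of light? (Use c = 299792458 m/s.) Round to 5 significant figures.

2.9614e-5 c

1 kilometer per second = 3.33564e-6 times the speed of light.
Then 8.8780 × 3.33564e-6 ≈ 2.9614e-5 c.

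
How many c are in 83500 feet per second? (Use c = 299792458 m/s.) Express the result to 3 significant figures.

8.49 × 10^-5 c

1 foot per second = 1.01670 × 10^-9 times the speed of light.
Then 83500 × 1.01670 × 10^-9 ≈ 8.49 × 10^-5 c.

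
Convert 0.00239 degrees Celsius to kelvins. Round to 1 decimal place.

K = °C + 273.15.
Applying the formula gives 273.2 K.

273.2 kelvins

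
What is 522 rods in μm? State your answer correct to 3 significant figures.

1 rod = 5.02920e+6 μm.
Then 522 × 5.02920e+6 ≈ 2.63e+9 μm.

2.63e+9 micrometers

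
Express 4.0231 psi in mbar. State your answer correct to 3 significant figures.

1 pound per square inch = 68.9476 mbar.
4.0231 × 68.9476 ≈ 277 mbar.

277 millibar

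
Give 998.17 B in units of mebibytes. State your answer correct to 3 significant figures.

1 byte = 9.53674 × 10^-7 MiB.
Thus 998.17 × 9.53674 × 10^-7 ≈ 0.000952 MiB.

0.000952 mebibytes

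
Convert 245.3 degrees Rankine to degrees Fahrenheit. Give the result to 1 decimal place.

-214.4 degrees Fahrenheit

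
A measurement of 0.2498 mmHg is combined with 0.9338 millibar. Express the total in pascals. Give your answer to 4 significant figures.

0.2498 mmHg = 33.3039 Pa and 0.9338 mbar = 93.3800 Pa.
33.3039 + 93.3800 ≈ 126.7 Pa.

126.7 pascals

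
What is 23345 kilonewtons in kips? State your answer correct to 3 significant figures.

5250 kips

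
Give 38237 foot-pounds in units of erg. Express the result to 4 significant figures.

1 foot-pound = 1.35582e+7 erg.
Then 38237 × 1.35582e+7 ≈ 5.184e+11 erg.

5.184e+11 erg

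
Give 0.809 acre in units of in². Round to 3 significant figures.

1 acre = 6.27264e+6 in².
So 0.809 × 6.27264e+6 ≈ 5.07e+6 in².

5.07e+6 in²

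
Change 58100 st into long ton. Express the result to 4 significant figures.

1 stone = 0.00625000 long ton.
Thus 58100 × 0.00625000 ≈ 363.1 long ton.

363.1 long ton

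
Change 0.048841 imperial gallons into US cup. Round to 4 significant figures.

1 imperial gallon = 19.2152 US cups.
So 0.048841 × 19.2152 ≈ 0.9385 US cup.

0.9385 US cups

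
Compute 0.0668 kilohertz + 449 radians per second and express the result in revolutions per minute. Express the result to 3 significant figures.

0.0668 kHz = 4008.00 rpm and 449 rad/s = 4287.63 rpm.
4008.00 + 4287.63 ≈ 8300 rpm.

8300 revolutions per minute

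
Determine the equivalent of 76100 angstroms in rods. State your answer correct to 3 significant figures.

1 Å = 1.98839 × 10^-11 rods.
Then 76100 × 1.98839 × 10^-11 ≈ 1.51 × 10^-6 rod.

1.51 × 10^-6 rod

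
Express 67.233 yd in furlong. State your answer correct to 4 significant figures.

1 yd = 0.00454545 furlongs.
67.233 × 0.00454545 ≈ 0.3056 furlong.

0.3056 furlongs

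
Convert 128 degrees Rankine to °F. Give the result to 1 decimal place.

°R = °F + 459.67.
Applying the formula gives -331.7 °F.

-331.7 degrees Fahrenheit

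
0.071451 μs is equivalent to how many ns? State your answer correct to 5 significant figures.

71.451 ns

1 μs = 1000.00 nanoseconds.
Thus 0.071451 × 1000.00 ≈ 71.451 ns.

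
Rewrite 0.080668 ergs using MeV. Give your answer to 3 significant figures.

50300 MeV

1 erg = 624151 megaelectronvolts.
Then 0.080668 × 624151 ≈ 50300 MeV.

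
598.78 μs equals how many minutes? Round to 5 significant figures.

9.9797e-6 minutes

1 μs = 1.66667e-8 min.
Then 598.78 × 1.66667e-8 ≈ 9.9797e-6 min.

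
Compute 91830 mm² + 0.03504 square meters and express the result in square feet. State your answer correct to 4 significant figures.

1.366 ft²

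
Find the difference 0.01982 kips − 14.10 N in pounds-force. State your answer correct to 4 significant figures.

0.01982 kip = 19.8200 lbf and 14.10 N = 3.16981 lbf.
19.8200 − 3.16981 ≈ 16.65 lbf.

16.65 pounds-force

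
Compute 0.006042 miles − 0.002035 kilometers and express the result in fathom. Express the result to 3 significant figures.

4.20 fathom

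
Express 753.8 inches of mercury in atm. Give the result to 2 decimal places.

25.19 atm

1 inch of mercury = 0.0334211 atm.
753.8 × 0.0334211 ≈ 25.19 atm.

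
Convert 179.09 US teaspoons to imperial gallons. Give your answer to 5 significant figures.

1 US teaspoon = 0.00108421 imp gal.
So 179.09 × 0.00108421 ≈ 0.19417 imp gal.

0.19417 imp gal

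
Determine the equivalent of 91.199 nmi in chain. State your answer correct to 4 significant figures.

8396 chains

1 nmi = 92.0624 chain.
91.199 × 92.0624 ≈ 8396 chain.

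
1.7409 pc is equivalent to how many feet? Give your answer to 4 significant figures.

1 parsec = 1.01236 × 10^17 ft.
So 1.7409 × 1.01236 × 10^17 ≈ 1.762 × 10^17 ft.

1.762 × 10^17 ft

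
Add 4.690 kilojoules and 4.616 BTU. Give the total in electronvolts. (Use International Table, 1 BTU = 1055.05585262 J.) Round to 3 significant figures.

5.97e+22 eV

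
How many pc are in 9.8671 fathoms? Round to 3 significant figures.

1 fathom = 5.92674 × 10^-17 parsecs.
So 9.8671 × 5.92674 × 10^-17 ≈ 5.85 × 10^-16 pc.

5.85 × 10^-16 pc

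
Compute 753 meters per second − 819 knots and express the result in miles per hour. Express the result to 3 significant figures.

742 mph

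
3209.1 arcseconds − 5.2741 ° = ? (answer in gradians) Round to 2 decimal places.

3209.1 arcsec = 0.990463 grad and 5.2741 ° = 5.86011 grad.
0.990463 − 5.86011 ≈ -4.87 grad.

-4.87 gradians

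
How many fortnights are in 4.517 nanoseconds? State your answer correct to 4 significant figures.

1 nanosecond = 8.26720e-16 fortnights.
Thus 4.517 × 8.26720e-16 ≈ 3.734e-15 fortnight.

3.734e-15 fortnights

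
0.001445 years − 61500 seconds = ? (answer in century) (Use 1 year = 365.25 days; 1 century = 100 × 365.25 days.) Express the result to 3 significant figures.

-5.04 × 10^-6 century

0.001445 yr = 1.44500 × 10^-5 century and 61500 s = 1.94882 × 10^-5 century.
1.44500 × 10^-5 − 1.94882 × 10^-5 ≈ -5.04 × 10^-6 century.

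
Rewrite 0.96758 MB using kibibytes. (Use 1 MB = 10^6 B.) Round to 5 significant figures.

944.90 KiB

1 MB = 976.5625 KiB.
So 0.96758 × 976.5625 ≈ 944.90 KiB.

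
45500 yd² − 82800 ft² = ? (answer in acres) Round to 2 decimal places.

7.50 acres

45500 yd² = 9.40083 acre and 82800 ft² = 1.90083 acre.
9.40083 − 1.90083 ≈ 7.50 acre.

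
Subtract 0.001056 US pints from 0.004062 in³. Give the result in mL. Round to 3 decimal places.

-0.433 milliliters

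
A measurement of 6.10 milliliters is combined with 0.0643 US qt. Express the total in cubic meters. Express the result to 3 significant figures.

6.10 mL = 6.10000 × 10^-6 m³ and 0.0643 US qt = 6.08505 × 10^-5 m³.
6.10000 × 10^-6 + 6.08505 × 10^-5 ≈ 6.70 × 10^-5 m³.

6.70 × 10^-5 m³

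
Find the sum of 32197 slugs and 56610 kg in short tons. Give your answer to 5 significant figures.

580.36 short ton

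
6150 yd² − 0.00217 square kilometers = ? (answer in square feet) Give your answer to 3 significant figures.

6150 yd² = 55350.0 ft² and 0.00217 km² = 23357.7 ft².
55350.0 − 23357.7 ≈ 32000 ft².

32000 ft²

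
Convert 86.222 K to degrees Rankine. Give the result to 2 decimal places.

°R = K × 9/5.
Applying the formula gives 155.20 °R.

155.20 degrees Rankine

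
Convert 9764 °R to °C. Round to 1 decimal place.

5151.3 °C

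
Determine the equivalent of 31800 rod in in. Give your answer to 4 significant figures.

1 rod = 198.000 in.
31800 × 198.000 ≈ 6.296e+6 in.

6.296e+6 inches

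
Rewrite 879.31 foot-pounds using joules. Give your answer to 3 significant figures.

1190 J

1 foot-pound = 1.35582 J.
So 879.31 × 1.35582 ≈ 1190 J.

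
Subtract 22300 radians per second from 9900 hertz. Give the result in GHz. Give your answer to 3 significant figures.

6.35 × 10^-6 GHz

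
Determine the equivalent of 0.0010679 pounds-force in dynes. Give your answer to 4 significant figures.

475.0 dynes

1 lbf = 444822 dyn.
So 0.0010679 × 444822 ≈ 475.0 dyn.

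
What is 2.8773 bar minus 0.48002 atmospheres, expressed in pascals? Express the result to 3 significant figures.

239000 Pa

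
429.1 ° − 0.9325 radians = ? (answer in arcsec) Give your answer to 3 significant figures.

1.35e+6 arcseconds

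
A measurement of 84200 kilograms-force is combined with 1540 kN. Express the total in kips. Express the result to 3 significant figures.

532 kip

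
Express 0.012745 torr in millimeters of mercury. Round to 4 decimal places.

0.0127 millimeters of mercury

1 torr = 1.00000 mmHg.
Then 0.012745 × 1.00000 ≈ 0.0127 mmHg.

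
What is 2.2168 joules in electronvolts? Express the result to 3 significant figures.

1.38 × 10^19 eV

1 J = 6.24151 × 10^18 eV.
So 2.2168 × 6.24151 × 10^18 ≈ 1.38 × 10^19 eV.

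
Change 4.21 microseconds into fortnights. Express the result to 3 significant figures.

3.48e-12 fortnights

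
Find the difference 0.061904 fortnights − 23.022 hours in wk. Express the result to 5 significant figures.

0.061904 fortnight = 0.123808 wk and 23.022 h = 0.137036 wk.
0.123808 − 0.137036 ≈ -0.013228 wk.

-0.013228 wk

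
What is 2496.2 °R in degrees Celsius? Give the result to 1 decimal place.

°R = (°C + 273.15) × 9/5.
Applying the formula gives 1113.6 °C.

1113.6 degrees Celsius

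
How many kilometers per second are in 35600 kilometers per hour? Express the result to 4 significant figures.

1 km/h = 0.000277778 km/s.
Thus 35600 × 0.000277778 ≈ 9.889 km/s.

9.889 kilometers per second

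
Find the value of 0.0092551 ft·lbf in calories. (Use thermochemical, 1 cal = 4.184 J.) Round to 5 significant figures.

0.0029991 cal

1 foot-pound = 0.324048 cal.
So 0.0092551 × 0.324048 ≈ 0.0029991 cal.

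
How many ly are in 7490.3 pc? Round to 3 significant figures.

1 pc = 3.26156 light-years.
Then 7490.3 × 3.26156 ≈ 24400 ly.

24400 ly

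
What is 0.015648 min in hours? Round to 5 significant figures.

1 minute = 0.0166667 h.
Thus 0.015648 × 0.0166667 ≈ 0.00026080 h.

0.00026080 h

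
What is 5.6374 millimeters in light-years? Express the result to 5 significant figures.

1 mm = 1.05700 × 10^-19 ly.
Thus 5.6374 × 1.05700 × 10^-19 ≈ 5.9587 × 10^-19 ly.

5.9587 × 10^-19 ly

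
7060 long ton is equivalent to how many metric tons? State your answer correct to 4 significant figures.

1 long ton = 1.01605 metric tons.
Thus 7060 × 1.01605 ≈ 7173 t.

7173 t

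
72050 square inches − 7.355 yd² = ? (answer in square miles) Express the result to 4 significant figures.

1.557e-5 mi²

72050 in² = 1.79475e-5 mi² and 7.355 yd² = 2.37442e-6 mi².
1.79475e-5 − 2.37442e-6 ≈ 1.557e-5 mi².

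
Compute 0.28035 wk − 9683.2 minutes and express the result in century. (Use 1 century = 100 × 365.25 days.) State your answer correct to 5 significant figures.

-0.00013038 centuries

0.28035 wk = 5.37290e-5 century and 9683.2 min = 0.000184105 century.
5.37290e-5 − 0.000184105 ≈ -0.00013038 century.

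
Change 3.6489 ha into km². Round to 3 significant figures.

0.0365 km²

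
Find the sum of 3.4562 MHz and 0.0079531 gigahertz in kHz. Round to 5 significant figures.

3.4562 MHz = 3456.20 kHz and 0.0079531 GHz = 7953.10 kHz.
3456.20 + 7953.10 ≈ 11409 kHz.

11409 kHz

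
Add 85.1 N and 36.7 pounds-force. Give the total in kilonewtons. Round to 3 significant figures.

0.248 kN

85.1 N = 0.0851000 kN and 36.7 lbf = 0.163250 kN.
0.0851000 + 0.163250 ≈ 0.248 kN.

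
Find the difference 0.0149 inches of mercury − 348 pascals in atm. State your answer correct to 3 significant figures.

-0.00294 atmospheres

0.0149 inHg = 0.000497974 atm and 348 Pa = 0.00343449 atm.
0.000497974 − 0.00343449 ≈ -0.00294 atm.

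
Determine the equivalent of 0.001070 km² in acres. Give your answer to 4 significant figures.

1 square kilometer = 247.105 acres.
Then 0.001070 × 247.105 ≈ 0.2644 acre.

0.2644 acre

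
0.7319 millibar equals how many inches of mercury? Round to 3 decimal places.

1 mbar = 0.0295300 inHg.
So 0.7319 × 0.0295300 ≈ 0.022 inHg.

0.022 inHg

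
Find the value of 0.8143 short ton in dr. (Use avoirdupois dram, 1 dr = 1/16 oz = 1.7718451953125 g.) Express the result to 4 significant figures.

1 short ton = 512000 dr.
Then 0.8143 × 512000 ≈ 416900 dr.

416900 drams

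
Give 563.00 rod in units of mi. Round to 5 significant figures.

1 rod = 0.00312500 mi.
So 563.00 × 0.00312500 ≈ 1.7594 mi.

1.7594 miles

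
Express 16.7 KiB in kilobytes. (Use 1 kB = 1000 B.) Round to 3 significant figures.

1 KiB = 1.02400 kilobytes.
Then 16.7 × 1.02400 ≈ 17.1 kB.

17.1 kilobytes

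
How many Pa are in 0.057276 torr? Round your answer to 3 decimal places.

1 torr = 133.322 Pa.
Then 0.057276 × 133.322 ≈ 7.636 Pa.

7.636 Pa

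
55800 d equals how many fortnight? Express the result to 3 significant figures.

1 day = 0.0714286 fortnight.
Then 55800 × 0.0714286 ≈ 3990 fortnight.

3990 fortnight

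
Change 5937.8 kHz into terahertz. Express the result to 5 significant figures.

5.9378 × 10^-6 THz

1 kHz = 1.00000 × 10^-9 terahertz.
5937.8 × 1.00000 × 10^-9 ≈ 5.9378 × 10^-6 THz.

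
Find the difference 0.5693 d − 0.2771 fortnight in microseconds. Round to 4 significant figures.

-2.860e+11 μs

0.5693 d = 4.91875e+10 μs and 0.2771 fortnight = 3.35180e+11 μs.
4.91875e+10 − 3.35180e+11 ≈ -2.860e+11 μs.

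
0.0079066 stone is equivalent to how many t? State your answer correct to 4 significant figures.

1 stone = 0.00635029 t.
Thus 0.0079066 × 0.00635029 ≈ 5.021e-5 t.

5.021e-5 t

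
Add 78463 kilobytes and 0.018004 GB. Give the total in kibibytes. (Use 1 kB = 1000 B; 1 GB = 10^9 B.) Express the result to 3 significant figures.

94200 kibibytes

78463 kB = 76624.0 KiB and 0.018004 GB = 17582.0 KiB.
76624.0 + 17582.0 ≈ 94200 KiB.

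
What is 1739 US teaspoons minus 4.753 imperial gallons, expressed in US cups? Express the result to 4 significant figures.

-55.10 US cups

1739 US tsp = 36.2292 US cup and 4.753 imp gal = 91.3298 US cup.
36.2292 − 91.3298 ≈ -55.10 US cup.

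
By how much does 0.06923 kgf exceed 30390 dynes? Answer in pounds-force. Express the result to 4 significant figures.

0.06923 kgf = 0.152626 lbf and 30390 dyn = 0.0683194 lbf.
0.152626 − 0.0683194 ≈ 0.08431 lbf.

0.08431 pounds-force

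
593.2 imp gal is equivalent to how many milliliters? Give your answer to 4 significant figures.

2.697 × 10^6 mL

1 imperial gallon = 4546.09 mL.
593.2 × 4546.09 ≈ 2.697 × 10^6 mL.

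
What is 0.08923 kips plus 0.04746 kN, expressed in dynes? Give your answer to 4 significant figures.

0.08923 kip = 3.96915 × 10^7 dyn and 0.04746 kN = 4.74600 × 10^6 dyn.
3.96915 × 10^7 + 4.74600 × 10^6 ≈ 4.444 × 10^7 dyn.

4.444 × 10^7 dyn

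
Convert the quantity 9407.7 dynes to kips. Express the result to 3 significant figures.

2.11e-5 kip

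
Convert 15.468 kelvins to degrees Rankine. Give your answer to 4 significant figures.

27.84 °R

°R = K × 9/5.
Applying the formula gives 27.84 °R.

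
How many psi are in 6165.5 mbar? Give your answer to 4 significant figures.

89.42 psi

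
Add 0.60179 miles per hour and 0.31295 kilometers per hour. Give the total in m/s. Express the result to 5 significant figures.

0.60179 mph = 0.269024 m/s and 0.31295 km/h = 0.0869306 m/s.
0.269024 + 0.0869306 ≈ 0.35595 m/s.

0.35595 m/s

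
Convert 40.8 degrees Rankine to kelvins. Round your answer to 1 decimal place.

°R = K × 9/5.
Applying the formula gives 22.7 K.

22.7 kelvins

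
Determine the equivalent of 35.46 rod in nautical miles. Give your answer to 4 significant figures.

0.09629 nautical miles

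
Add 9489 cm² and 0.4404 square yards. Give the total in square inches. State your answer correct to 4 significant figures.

2042 square inches

9489 cm² = 1470.80 in² and 0.4404 yd² = 570.758 in².
1470.80 + 570.758 ≈ 2042 in².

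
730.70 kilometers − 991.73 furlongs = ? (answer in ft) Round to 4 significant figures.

730.70 km = 2.39731e+6 ft and 991.73 furlong = 654542 ft.
2.39731e+6 − 654542 ≈ 1.743e+6 ft.

1.743e+6 feet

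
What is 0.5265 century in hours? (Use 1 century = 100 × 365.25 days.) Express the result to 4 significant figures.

461500 h

1 century = 876600 hours.
0.5265 × 876600 ≈ 461500 h.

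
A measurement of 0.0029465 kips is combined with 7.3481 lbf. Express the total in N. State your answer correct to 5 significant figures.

45.793 N

0.0029465 kip = 13.1067 N and 7.3481 lbf = 32.6860 N.
13.1067 + 32.6860 ≈ 45.793 N.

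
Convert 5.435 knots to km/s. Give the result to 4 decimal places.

0.0028 km/s

1 kn = 0.000514444 kilometers per second.
Then 5.435 × 0.000514444 ≈ 0.0028 km/s.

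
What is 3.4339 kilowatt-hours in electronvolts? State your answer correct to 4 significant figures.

7.716e+25 eV

1 kWh = 2.24694e+25 electronvolts.
Then 3.4339 × 2.24694e+25 ≈ 7.716e+25 eV.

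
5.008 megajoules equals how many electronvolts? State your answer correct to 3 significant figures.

1 MJ = 6.24151e+24 electronvolts.
So 5.008 × 6.24151e+24 ≈ 3.13e+25 eV.

3.13e+25 electronvolts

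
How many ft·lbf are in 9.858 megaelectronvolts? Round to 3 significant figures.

1 megaelectronvolt = 1.18170 × 10^-13 foot-pounds.
Then 9.858 × 1.18170 × 10^-13 ≈ 1.16 × 10^-12 ft·lbf.

1.16 × 10^-12 foot-pounds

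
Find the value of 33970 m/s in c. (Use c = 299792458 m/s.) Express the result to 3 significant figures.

0.000113 c

1 m/s = 3.33564e-9 c.
So 33970 × 3.33564e-9 ≈ 0.000113 c.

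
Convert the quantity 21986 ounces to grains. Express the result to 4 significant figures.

1 ounce = 437.500 gr.
21986 × 437.500 ≈ 9.619e+6 gr.

9.619e+6 grains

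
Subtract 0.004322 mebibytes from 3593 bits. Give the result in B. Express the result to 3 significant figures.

-4080 B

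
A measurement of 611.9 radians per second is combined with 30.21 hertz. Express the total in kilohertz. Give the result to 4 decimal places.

611.9 rad/s = 0.0973869 kHz and 30.21 Hz = 0.0302100 kHz.
0.0973869 + 0.0302100 ≈ 0.1276 kHz.

0.1276 kHz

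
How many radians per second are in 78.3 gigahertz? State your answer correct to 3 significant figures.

1 gigahertz = 6.28319 × 10^9 rad/s.
So 78.3 × 6.28319 × 10^9 ≈ 4.92 × 10^11 rad/s.

4.92 × 10^11 radians per second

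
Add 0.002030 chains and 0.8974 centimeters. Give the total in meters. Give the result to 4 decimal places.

0.0498 m

0.002030 chain = 0.0408371 m and 0.8974 cm = 0.00897400 m.
0.0408371 + 0.00897400 ≈ 0.0498 m.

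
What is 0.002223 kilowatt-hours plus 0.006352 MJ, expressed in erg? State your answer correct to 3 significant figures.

0.002223 kWh = 8.00280 × 10^10 erg and 0.006352 MJ = 6.35200 × 10^10 erg.
8.00280 × 10^10 + 6.35200 × 10^10 ≈ 1.44 × 10^11 erg.

1.44 × 10^11 erg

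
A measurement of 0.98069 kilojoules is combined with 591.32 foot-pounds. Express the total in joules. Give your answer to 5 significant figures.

0.98069 kJ = 980.690 J and 591.32 ft·lbf = 801.722 J.
980.690 + 801.722 ≈ 1782.4 J.

1782.4 joules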